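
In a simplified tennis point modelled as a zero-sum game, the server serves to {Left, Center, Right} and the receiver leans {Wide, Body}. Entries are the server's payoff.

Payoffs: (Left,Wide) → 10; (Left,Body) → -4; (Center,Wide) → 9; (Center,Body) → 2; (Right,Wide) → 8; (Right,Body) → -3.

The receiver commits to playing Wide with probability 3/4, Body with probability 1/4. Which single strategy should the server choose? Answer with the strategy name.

Center

Expected payoff of Left: (3/4)·10 + (1/4)·(-4) = 13/2.
Expected payoff of Center: (3/4)·9 + (1/4)·2 = 29/4.
Expected payoff of Right: (3/4)·8 + (1/4)·(-3) = 21/4.
The largest is 29/4, so the server's best response is Center.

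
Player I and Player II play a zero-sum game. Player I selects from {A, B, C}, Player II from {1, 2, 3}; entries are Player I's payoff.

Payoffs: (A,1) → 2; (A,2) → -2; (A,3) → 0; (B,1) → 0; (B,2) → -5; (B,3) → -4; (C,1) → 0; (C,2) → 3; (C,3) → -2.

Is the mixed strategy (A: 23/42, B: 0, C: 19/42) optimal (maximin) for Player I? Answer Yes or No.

Against 1 this mix gives (23/42)·2 + (19/42)·0 = 23/21.
Against 2 this mix gives (23/42)·(-2) + (19/42)·3 = 11/42.
Against 3 this mix gives (23/42)·0 + (19/42)·(-2) = -19/21.
Player II will play 3, holding Player I to -19/21. Shifting weight toward the row that does better against 3 would raise this floor (the equalizing mix achieves -4/7 against both 3 and 2), so the proposed strategy is not optimal.

No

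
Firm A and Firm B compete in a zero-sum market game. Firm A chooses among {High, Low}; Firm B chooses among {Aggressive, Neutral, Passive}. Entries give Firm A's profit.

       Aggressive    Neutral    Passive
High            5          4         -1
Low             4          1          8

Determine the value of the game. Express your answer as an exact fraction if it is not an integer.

11/4

Row minima: High → -1, Low → 1; maximin = 1.
Column maxima: Aggressive → 5, Neutral → 4, Passive → 8; minimax = 4.
1 ≠ 4, so there is no saddle point; optimal play is mixed.
Aggressive is strictly dominated by Neutral (it gives Firm A strictly more in every row), so Firm B never plays it.
On the remaining 2×2 (High, Low vs Neutral, Passive):
Let Firm A play High with probability p. Expected payoff against Neutral: 4p + 1(1−p) = 3p + 1; against Passive: (-1)p + 8(1−p) = −9p + 8.
Setting these equal: 3p + 1 = −9p + 8 ⇒ 12p = 7 ⇒ p = 7/12, and the value is (3)·(7/12) + 1 = 11/4.
For Firm B: with q = P(Neutral), equating High's and Low's payoffs gives 5q − 1 = −7q + 8 ⇒ q = 3/4.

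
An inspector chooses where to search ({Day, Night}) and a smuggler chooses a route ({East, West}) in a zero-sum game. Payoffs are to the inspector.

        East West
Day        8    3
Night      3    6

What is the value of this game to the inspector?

39/8

Row minima: Day → 3, Night → 3; maximin = 3.
Column maxima: East → 8, West → 6; minimax = 6.
3 ≠ 6, so there is no saddle point; optimal play is mixed.
Let the inspector play Day with probability p. Expected payoff against East: 8p + 3(1−p) = 5p + 3; against West: 3p + 6(1−p) = −3p + 6.
Setting these equal: 5p + 3 = −3p + 6 ⇒ 8p = 3 ⇒ p = 3/8, and the value is (5)·(3/8) + 3 = 39/8.
For the smuggler: with q = P(East), equating Day's and Night's payoffs gives 5q + 3 = −3q + 6 ⇒ q = 3/8.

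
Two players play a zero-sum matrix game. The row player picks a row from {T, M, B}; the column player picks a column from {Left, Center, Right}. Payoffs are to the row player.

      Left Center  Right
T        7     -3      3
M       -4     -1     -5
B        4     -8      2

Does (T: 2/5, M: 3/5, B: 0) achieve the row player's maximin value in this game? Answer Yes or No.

Yes

Against Left this mix gives (2/5)·7 + (3/5)·(-4) = 2/5.
Against Center this mix gives (2/5)·(-3) + (3/5)·(-1) = -9/5.
Against Right this mix gives (2/5)·3 + (3/5)·(-5) = -9/5.
All of the column player's active replies (Center, Right) yield -9/5, and no column does worse for the row player. The mix makes the column player indifferent and guarantees -9/5, so it is optimal.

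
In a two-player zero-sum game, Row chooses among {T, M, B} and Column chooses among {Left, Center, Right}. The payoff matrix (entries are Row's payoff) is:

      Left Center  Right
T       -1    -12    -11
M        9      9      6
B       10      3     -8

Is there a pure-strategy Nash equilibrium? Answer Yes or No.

Yes

Row minima: T → -12, M → 6, B → -8; maximin = 6.
Column maxima: Left → 10, Center → 9, Right → 6; minimax = 6.
maximin = minimax = 6, so a saddle point exists.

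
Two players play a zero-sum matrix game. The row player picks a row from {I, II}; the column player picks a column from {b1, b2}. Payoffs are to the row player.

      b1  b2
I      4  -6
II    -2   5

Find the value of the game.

8/17

Row minima: I → -6, II → -2; maximin = -2.
Column maxima: b1 → 4, b2 → 5; minimax = 4.
-2 ≠ 4, so there is no saddle point; optimal play is mixed.
Let the row player play I with probability p. Expected payoff against b1: 4p + (-2)(1−p) = 6p − 2; against b2: (-6)p + 5(1−p) = −11p + 5.
Setting these equal: 6p − 2 = −11p + 5 ⇒ 17p = 7 ⇒ p = 7/17, and the value is (6)·(7/17) − 2 = 8/17.
For the column player: with q = P(b1), equating I's and II's payoffs gives 10q − 6 = −7q + 5 ⇒ q = 11/17.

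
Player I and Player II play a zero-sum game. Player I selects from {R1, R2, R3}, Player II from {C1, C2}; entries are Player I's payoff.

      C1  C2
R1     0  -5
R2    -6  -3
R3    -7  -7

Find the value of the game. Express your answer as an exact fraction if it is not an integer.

-15/4

Row minima: R1 → -5, R2 → -6, R3 → -7; maximin = -5.
Column maxima: C1 → 0, C2 → -3; minimax = -3.
-5 ≠ -3, so there is no saddle point; optimal play is mixed.
R3 is strictly dominated by R1, so Player I never plays it.
On the remaining 2×2 (R1, R2 vs C1, C2):
Let Player I play R1 with probability p. Expected payoff against C1: 0p + (-6)(1−p) = 6p − 6; against C2: (-5)p + (-3)(1−p) = −2p − 3.
Setting these equal: 6p − 6 = −2p − 3 ⇒ 8p = 3 ⇒ p = 3/8, and the value is (6)·(3/8) − 6 = -15/4.
For Player II: with q = P(C1), equating R1's and R2's payoffs gives 5q − 5 = −3q − 3 ⇒ q = 1/4.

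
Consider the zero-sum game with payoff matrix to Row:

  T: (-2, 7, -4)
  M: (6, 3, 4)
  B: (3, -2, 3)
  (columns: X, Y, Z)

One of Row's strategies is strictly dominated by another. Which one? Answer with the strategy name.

B

M gives a strictly higher payoff than B against every column: 6 > 3, 3 > -2, 4 > 3.
So B is strictly dominated and Row never plays it.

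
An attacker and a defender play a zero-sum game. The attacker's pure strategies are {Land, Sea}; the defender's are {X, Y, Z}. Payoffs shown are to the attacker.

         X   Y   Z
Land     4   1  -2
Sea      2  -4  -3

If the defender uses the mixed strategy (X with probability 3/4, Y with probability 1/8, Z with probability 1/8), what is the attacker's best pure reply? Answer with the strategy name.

Land

Expected payoff of Land: (3/4)·4 + (1/8)·1 + (1/8)·(-2) = 23/8.
Expected payoff of Sea: (3/4)·2 + (1/8)·(-4) + (1/8)·(-3) = 5/8.
The largest is 23/8, so the attacker's best response is Land.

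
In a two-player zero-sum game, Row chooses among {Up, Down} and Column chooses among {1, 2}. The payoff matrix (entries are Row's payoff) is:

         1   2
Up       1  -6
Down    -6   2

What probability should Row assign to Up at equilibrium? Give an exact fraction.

8/15

Row minima: Up → -6, Down → -6; maximin = -6.
Column maxima: 1 → 1, 2 → 2; minimax = 1.
-6 ≠ 1, so there is no saddle point; optimal play is mixed.
Let Row play Up with probability p. Expected payoff against 1: 1p + (-6)(1−p) = 7p − 6; against 2: (-6)p + 2(1−p) = −8p + 2.
Setting these equal: 7p − 6 = −8p + 2 ⇒ 15p = 8 ⇒ p = 8/15, and the value is (7)·(8/15) − 6 = -34/15.
For Column: with q = P(1), equating Up's and Down's payoffs gives 7q − 6 = −8q + 2 ⇒ q = 8/15.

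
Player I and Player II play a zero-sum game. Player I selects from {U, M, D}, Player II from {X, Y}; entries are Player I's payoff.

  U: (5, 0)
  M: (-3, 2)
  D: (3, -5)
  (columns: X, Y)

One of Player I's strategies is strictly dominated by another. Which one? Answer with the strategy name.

U gives a strictly higher payoff than D against every column: 5 > 3, 0 > -5.
So D is strictly dominated and Player I never plays it.

D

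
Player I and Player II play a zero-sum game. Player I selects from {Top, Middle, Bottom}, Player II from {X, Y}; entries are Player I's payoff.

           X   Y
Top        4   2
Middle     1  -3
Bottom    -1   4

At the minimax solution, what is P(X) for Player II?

Row minima: Top → 2, Middle → -3, Bottom → -1; maximin = 2.
Column maxima: X → 4, Y → 4; minimax = 4.
2 ≠ 4, so there is no saddle point; optimal play is mixed.
Middle is strictly dominated by Top, so Player I never plays it.
On the remaining 2×2 (Top, Bottom vs X, Y):
Let Player I play Top with probability p. Expected payoff against X: 4p + (-1)(1−p) = 5p − 1; against Y: 2p + 4(1−p) = −2p + 4.
Setting these equal: 5p − 1 = −2p + 4 ⇒ 7p = 5 ⇒ p = 5/7, and the value is (5)·(5/7) − 1 = 18/7.
For Player II: with q = P(X), equating Top's and Bottom's payoffs gives 2q + 2 = −5q + 4 ⇒ q = 2/7.

2/7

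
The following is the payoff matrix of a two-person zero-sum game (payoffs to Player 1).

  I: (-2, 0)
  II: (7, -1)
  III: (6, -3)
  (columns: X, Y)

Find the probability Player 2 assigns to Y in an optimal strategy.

9/10

Row minima: I → -2, II → -1, III → -3; maximin = -1.
Column maxima: X → 7, Y → 0; minimax = 0.
-1 ≠ 0, so there is no saddle point; optimal play is mixed.
III is strictly dominated by II, so Player 1 never plays it.
On the remaining 2×2 (I, II vs X, Y):
Let Player 1 play I with probability p. Expected payoff against X: (-2)p + 7(1−p) = −9p + 7; against Y: 0p + (-1)(1−p) = p − 1.
Setting these equal: −9p + 7 = p − 1 ⇒ −10p = -8 ⇒ p = 4/5, and the value is (-9)·(4/5) + 7 = -1/5.
For Player 2: with q = P(X), equating I's and II's payoffs gives −2q = 8q − 1 ⇒ q = 1/10.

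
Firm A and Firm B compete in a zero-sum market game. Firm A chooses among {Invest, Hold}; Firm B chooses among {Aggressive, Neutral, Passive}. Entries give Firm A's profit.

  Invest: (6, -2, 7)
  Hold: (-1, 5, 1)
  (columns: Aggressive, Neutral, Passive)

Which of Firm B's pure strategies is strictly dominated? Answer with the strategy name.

Passive

Aggressive holds Firm A's payoff strictly below Passive in every row: 6 < 7, -1 < 1.
So Passive is strictly dominated for Firm B.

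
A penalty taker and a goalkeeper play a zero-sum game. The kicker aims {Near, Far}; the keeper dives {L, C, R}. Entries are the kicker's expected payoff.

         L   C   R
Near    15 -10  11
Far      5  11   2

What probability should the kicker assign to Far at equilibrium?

Row minima: Near → -10, Far → 2; maximin = 2.
Column maxima: L → 15, C → 11, R → 11; minimax = 11.
2 ≠ 11, so there is no saddle point; optimal play is mixed.
L is strictly dominated by R (it gives the kicker strictly more in every row), so the keeper never plays it.
On the remaining 2×2 (Near, Far vs C, R):
Let the kicker play Near with probability p. Expected payoff against C: (-10)p + 11(1−p) = −21p + 11; against R: 11p + 2(1−p) = 9p + 2.
Setting these equal: −21p + 11 = 9p + 2 ⇒ −30p = -9 ⇒ p = 3/10, and the value is (-21)·(3/10) + 11 = 47/10.
For the keeper: with q = P(C), equating Near's and Far's payoffs gives −21q + 11 = 9q + 2 ⇒ q = 3/10.

7/10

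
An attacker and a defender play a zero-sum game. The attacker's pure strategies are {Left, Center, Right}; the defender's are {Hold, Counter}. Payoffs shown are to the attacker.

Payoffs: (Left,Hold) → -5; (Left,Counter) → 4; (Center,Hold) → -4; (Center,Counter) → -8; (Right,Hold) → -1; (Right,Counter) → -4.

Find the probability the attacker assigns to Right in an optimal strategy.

Row minima: Left → -5, Center → -8, Right → -4; maximin = -4.
Column maxima: Hold → -1, Counter → 4; minimax = -1.
-4 ≠ -1, so there is no saddle point; optimal play is mixed.
Center is strictly dominated by Right, so the attacker never plays it.
On the remaining 2×2 (Left, Right vs Hold, Counter):
Let the attacker play Left with probability p. Expected payoff against Hold: (-5)p + (-1)(1−p) = −4p − 1; against Counter: 4p + (-4)(1−p) = 8p − 4.
Setting these equal: −4p − 1 = 8p − 4 ⇒ −12p = -3 ⇒ p = 1/4, and the value is (-4)·(1/4) − 1 = -2.
For the defender: with q = P(Hold), equating Left's and Right's payoffs gives −9q + 4 = 3q − 4 ⇒ q = 2/3.

3/4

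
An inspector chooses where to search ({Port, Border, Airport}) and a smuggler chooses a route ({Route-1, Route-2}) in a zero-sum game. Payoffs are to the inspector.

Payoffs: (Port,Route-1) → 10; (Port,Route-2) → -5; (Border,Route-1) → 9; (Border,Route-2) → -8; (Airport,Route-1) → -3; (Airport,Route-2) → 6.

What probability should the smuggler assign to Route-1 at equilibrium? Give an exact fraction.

Row minima: Port → -5, Border → -8, Airport → -3; maximin = -3.
Column maxima: Route-1 → 10, Route-2 → 6; minimax = 6.
-3 ≠ 6, so there is no saddle point; optimal play is mixed.
Border is strictly dominated by Port, so the inspector never plays it.
On the remaining 2×2 (Port, Airport vs Route-1, Route-2):
Let the inspector play Port with probability p. Expected payoff against Route-1: 10p + (-3)(1−p) = 13p − 3; against Route-2: (-5)p + 6(1−p) = −11p + 6.
Setting these equal: 13p − 3 = −11p + 6 ⇒ 24p = 9 ⇒ p = 3/8, and the value is (13)·(3/8) − 3 = 15/8.
For the smuggler: with q = P(Route-1), equating Port's and Airport's payoffs gives 15q − 5 = −9q + 6 ⇒ q = 11/24.

11/24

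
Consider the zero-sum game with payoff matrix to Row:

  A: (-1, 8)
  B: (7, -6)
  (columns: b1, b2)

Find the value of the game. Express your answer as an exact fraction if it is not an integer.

Row minima: A → -1, B → -6; maximin = -1.
Column maxima: b1 → 7, b2 → 8; minimax = 7.
-1 ≠ 7, so there is no saddle point; optimal play is mixed.
Let Row play A with probability p. Expected payoff against b1: (-1)p + 7(1−p) = −8p + 7; against b2: 8p + (-6)(1−p) = 14p − 6.
Setting these equal: −8p + 7 = 14p − 6 ⇒ −22p = -13 ⇒ p = 13/22, and the value is (-8)·(13/22) + 7 = 25/11.
For Column: with q = P(b1), equating A's and B's payoffs gives −9q + 8 = 13q − 6 ⇒ q = 7/11.

25/11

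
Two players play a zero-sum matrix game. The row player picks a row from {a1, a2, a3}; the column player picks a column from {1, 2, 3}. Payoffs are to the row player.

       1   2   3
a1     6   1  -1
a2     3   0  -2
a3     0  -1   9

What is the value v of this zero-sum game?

Row minima: a1 → -1, a2 → -2, a3 → -1; maximin = -1.
Column maxima: 1 → 6, 2 → 1, 3 → 9; minimax = 1.
-1 ≠ 1, so there is no saddle point; optimal play is mixed.
a2 is strictly dominated by a1, so the row player never plays it.
1 is strictly dominated by 2 (it gives the row player strictly more in every row), so the column player never plays it.
On the remaining 2×2 (a1, a3 vs 2, 3):
Let the row player play a1 with probability p. Expected payoff against 2: 1p + (-1)(1−p) = 2p − 1; against 3: (-1)p + 9(1−p) = −10p + 9.
Setting these equal: 2p − 1 = −10p + 9 ⇒ 12p = 10 ⇒ p = 5/6, and the value is (2)·(5/6) − 1 = 2/3.
For the column player: with q = P(2), equating a1's and a3's payoffs gives 2q − 1 = −10q + 9 ⇒ q = 5/6.

2/3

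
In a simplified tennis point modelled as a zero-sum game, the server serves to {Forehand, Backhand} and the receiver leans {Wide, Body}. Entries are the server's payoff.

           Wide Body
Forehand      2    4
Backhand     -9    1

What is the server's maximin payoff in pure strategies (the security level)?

2

Row minima: Forehand → 2, Backhand → -9.
The best of these is 2.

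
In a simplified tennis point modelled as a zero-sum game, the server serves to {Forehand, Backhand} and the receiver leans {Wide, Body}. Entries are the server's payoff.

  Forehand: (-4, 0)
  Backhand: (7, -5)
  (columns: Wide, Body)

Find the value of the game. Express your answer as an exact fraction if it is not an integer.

-5/4

Row minima: Forehand → -4, Backhand → -5; maximin = -4.
Column maxima: Wide → 7, Body → 0; minimax = 0.
-4 ≠ 0, so there is no saddle point; optimal play is mixed.
Let the server play Forehand with probability p. Expected payoff against Wide: (-4)p + 7(1−p) = −11p + 7; against Body: 0p + (-5)(1−p) = 5p − 5.
Setting these equal: −11p + 7 = 5p − 5 ⇒ −16p = -12 ⇒ p = 3/4, and the value is (-11)·(3/4) + 7 = -5/4.
For the receiver: with q = P(Wide), equating Forehand's and Backhand's payoffs gives −4q = 12q − 5 ⇒ q = 5/16.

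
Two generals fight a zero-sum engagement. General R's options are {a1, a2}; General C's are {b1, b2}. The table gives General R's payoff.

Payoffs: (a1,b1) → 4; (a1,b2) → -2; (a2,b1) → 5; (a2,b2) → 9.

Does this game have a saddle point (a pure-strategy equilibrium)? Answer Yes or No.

Row minima: a1 → -2, a2 → 5; maximin = 5.
Column maxima: b1 → 5, b2 → 9; minimax = 5.
maximin = minimax = 5, so a saddle point exists.

Yes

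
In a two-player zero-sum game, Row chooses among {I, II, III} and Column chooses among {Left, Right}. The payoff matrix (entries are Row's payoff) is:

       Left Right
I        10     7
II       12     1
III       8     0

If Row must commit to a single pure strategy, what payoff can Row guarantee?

Row minima: I → 7, II → 1, III → 0.
The best of these is 7.

7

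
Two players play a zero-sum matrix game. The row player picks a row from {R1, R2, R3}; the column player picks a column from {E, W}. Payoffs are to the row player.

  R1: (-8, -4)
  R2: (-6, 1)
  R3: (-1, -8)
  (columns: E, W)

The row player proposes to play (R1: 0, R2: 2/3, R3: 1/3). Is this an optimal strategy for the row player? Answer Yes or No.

No

Against E this mix gives (2/3)·(-6) + (1/3)·(-1) = -13/3.
Against W this mix gives (2/3)·1 + (1/3)·(-8) = -2.
The column player will play E, holding the row player to -13/3. Shifting weight toward the row that does better against E would raise this floor (the equalizing mix achieves -7/2 against both E and W), so the proposed strategy is not optimal.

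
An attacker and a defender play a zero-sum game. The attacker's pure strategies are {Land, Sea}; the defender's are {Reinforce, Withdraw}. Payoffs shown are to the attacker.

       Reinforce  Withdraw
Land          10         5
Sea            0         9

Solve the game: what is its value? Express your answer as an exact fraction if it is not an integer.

45/7

Row minima: Land → 5, Sea → 0; maximin = 5.
Column maxima: Reinforce → 10, Withdraw → 9; minimax = 9.
5 ≠ 9, so there is no saddle point; optimal play is mixed.
Let the attacker play Land with probability p. Expected payoff against Reinforce: 10p + 0(1−p) = 10p; against Withdraw: 5p + 9(1−p) = −4p + 9.
Setting these equal: 10p = −4p + 9 ⇒ 14p = 9 ⇒ p = 9/14, and the value is (10)·(9/14) = 45/7.
For the defender: with q = P(Reinforce), equating Land's and Sea's payoffs gives 5q + 5 = −9q + 9 ⇒ q = 2/7.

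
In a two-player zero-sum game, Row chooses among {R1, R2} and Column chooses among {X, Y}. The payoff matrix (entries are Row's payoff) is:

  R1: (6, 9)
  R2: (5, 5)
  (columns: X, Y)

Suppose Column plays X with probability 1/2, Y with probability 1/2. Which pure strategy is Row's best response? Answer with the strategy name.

Expected payoff of R1: (1/2)·6 + (1/2)·9 = 15/2.
Expected payoff of R2: (1/2)·5 + (1/2)·5 = 5.
The largest is 15/2, so Row's best response is R1.

R1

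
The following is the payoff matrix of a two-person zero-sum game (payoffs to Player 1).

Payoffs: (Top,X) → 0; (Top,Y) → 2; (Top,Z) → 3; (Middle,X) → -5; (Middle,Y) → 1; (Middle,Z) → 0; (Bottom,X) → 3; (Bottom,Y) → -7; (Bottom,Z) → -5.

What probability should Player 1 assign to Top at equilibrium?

5/6

Row minima: Top → 0, Middle → -5, Bottom → -7; maximin = 0.
Column maxima: X → 3, Y → 2, Z → 3; minimax = 2.
0 ≠ 2, so there is no saddle point; optimal play is mixed.
Middle is strictly dominated by Top, so Player 1 never plays it.
With Middle eliminated, Z is strictly dominated by Y (it gives Player 1 strictly more in every remaining row), so Player 2 never plays it.
On the remaining 2×2 (Top, Bottom vs X, Y):
Let Player 1 play Top with probability p. Expected payoff against X: 0p + 3(1−p) = −3p + 3; against Y: 2p + (-7)(1−p) = 9p − 7.
Setting these equal: −3p + 3 = 9p − 7 ⇒ −12p = -10 ⇒ p = 5/6, and the value is (-3)·(5/6) + 3 = 1/2.
For Player 2: with q = P(X), equating Top's and Bottom's payoffs gives −2q + 2 = 10q − 7 ⇒ q = 3/4.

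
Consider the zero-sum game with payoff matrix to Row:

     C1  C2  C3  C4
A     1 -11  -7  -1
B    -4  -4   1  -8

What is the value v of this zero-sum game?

Row minima: A → -11, B → -8; maximin = -8.
Column maxima: C1 → 1, C2 → -4, C3 → 1, C4 → -1; minimax = -4.
-8 ≠ -4, so there is no saddle point; optimal play is mixed.
C1 is strictly dominated by C4 (it gives Row strictly more in every row), so Column never plays it.
C3 is strictly dominated by C2 (it gives Row strictly more in every row), so Column never plays it.
On the remaining 2×2 (A, B vs C2, C4):
Let Row play A with probability p. Expected payoff against C2: (-11)p + (-4)(1−p) = −7p − 4; against C4: (-1)p + (-8)(1−p) = 7p − 8.
Setting these equal: −7p − 4 = 7p − 8 ⇒ −14p = -4 ⇒ p = 2/7, and the value is (-7)·(2/7) − 4 = -6.
For Column: with q = P(C2), equating A's and B's payoffs gives −10q − 1 = 4q − 8 ⇒ q = 1/2.

-6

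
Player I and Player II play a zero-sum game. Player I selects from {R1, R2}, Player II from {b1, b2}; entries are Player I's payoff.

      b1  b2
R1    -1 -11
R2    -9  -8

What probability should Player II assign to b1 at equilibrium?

3/11

Row minima: R1 → -11, R2 → -9; maximin = -9.
Column maxima: b1 → -1, b2 → -8; minimax = -8.
-9 ≠ -8, so there is no saddle point; optimal play is mixed.
Let Player I play R1 with probability p. Expected payoff against b1: (-1)p + (-9)(1−p) = 8p − 9; against b2: (-11)p + (-8)(1−p) = −3p − 8.
Setting these equal: 8p − 9 = −3p − 8 ⇒ 11p = 1 ⇒ p = 1/11, and the value is (8)·(1/11) − 9 = -91/11.
For Player II: with q = P(b1), equating R1's and R2's payoffs gives 10q − 11 = −q − 8 ⇒ q = 3/11.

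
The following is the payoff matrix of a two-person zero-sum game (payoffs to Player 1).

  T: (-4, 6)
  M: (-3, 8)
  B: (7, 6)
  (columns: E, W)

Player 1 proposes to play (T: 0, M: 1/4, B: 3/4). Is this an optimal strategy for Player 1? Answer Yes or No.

Against E this mix gives (1/4)·(-3) + (3/4)·7 = 9/2.
Against W this mix gives (1/4)·8 + (3/4)·6 = 13/2.
Player 2 will play E, holding Player 1 to 9/2. Shifting weight toward the row that does better against E would raise this floor (the equalizing mix achieves 37/6 against both E and W), so the proposed strategy is not optimal.

No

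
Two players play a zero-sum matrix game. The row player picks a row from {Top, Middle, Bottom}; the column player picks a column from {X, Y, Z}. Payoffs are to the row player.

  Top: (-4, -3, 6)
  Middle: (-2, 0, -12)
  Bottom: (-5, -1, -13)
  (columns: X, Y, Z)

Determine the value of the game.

-3

Row minima: Top → -4, Middle → -12, Bottom → -13; maximin = -4.
Column maxima: X → -2, Y → 0, Z → 6; minimax = -2.
-4 ≠ -2, so there is no saddle point; optimal play is mixed.
Bottom is strictly dominated by Middle, so the row player never plays it.
Y is strictly dominated by X (it gives the row player strictly more in every row), so the column player never plays it.
On the remaining 2×2 (Top, Middle vs X, Z):
Let the row player play Top with probability p. Expected payoff against X: (-4)p + (-2)(1−p) = −2p − 2; against Z: 6p + (-12)(1−p) = 18p − 12.
Setting these equal: −2p − 2 = 18p − 12 ⇒ −20p = -10 ⇒ p = 1/2, and the value is (-2)·(1/2) − 2 = -3.
For the column player: with q = P(X), equating Top's and Middle's payoffs gives −10q + 6 = 10q − 12 ⇒ q = 9/10.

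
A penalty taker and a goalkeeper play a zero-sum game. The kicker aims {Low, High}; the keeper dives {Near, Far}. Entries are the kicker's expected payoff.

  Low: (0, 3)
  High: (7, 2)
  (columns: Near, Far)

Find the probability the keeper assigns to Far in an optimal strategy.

7/8

Row minima: Low → 0, High → 2; maximin = 2.
Column maxima: Near → 7, Far → 3; minimax = 3.
2 ≠ 3, so there is no saddle point; optimal play is mixed.
Let the kicker play Low with probability p. Expected payoff against Near: 0p + 7(1−p) = −7p + 7; against Far: 3p + 2(1−p) = p + 2.
Setting these equal: −7p + 7 = p + 2 ⇒ −8p = -5 ⇒ p = 5/8, and the value is (-7)·(5/8) + 7 = 21/8.
For the keeper: with q = P(Near), equating Low's and High's payoffs gives −3q + 3 = 5q + 2 ⇒ q = 1/8.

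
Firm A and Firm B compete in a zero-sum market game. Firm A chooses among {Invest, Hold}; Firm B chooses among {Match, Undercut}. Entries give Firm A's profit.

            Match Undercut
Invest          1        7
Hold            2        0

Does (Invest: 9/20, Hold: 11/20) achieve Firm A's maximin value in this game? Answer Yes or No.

Against Match this mix gives (9/20)·1 + (11/20)·2 = 31/20.
Against Undercut this mix gives (9/20)·7 + (11/20)·0 = 63/20.
Firm B will play Match, holding Firm A to 31/20. Shifting weight toward the row that does better against Match would raise this floor (the equalizing mix achieves 7/4 against both Match and Undercut), so the proposed strategy is not optimal.

No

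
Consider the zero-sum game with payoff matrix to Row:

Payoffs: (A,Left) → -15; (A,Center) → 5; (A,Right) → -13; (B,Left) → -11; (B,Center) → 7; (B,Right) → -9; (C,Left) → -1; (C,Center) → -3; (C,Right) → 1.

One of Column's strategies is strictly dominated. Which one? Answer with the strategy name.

Right

Left holds Row's payoff strictly below Right in every row: -15 < -13, -11 < -9, -1 < 1.
So Right is strictly dominated for Column.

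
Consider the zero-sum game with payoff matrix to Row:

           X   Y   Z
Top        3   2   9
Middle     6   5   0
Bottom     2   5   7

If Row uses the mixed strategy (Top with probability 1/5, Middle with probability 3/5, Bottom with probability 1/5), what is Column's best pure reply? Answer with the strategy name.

If Column plays X, Row's expected payoff is (1/5)·3 + (3/5)·6 + (1/5)·2 = 23/5.
If Column plays Y, Row's expected payoff is (1/5)·2 + (3/5)·5 + (1/5)·5 = 22/5.
If Column plays Z, Row's expected payoff is (1/5)·9 + (3/5)·0 + (1/5)·7 = 16/5.
Column minimizes Row's payoff; the smallest is 16/5, so the best response is Z.

Z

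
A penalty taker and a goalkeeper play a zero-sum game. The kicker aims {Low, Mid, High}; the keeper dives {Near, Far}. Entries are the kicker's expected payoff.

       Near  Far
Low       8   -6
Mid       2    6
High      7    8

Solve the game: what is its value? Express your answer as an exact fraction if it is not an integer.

Row minima: Low → -6, Mid → 2, High → 7; maximin = 7.
Column maxima: Near → 8, Far → 8; minimax = 8.
7 ≠ 8, so there is no saddle point; optimal play is mixed.
Mid is strictly dominated by High, so the kicker never plays it.
On the remaining 2×2 (Low, High vs Near, Far):
Let the kicker play Low with probability p. Expected payoff against Near: 8p + 7(1−p) = p + 7; against Far: (-6)p + 8(1−p) = −14p + 8.
Setting these equal: p + 7 = −14p + 8 ⇒ 15p = 1 ⇒ p = 1/15, and the value is (1)·(1/15) + 7 = 106/15.
For the keeper: with q = P(Near), equating Low's and High's payoffs gives 14q − 6 = −q + 8 ⇒ q = 14/15.

106/15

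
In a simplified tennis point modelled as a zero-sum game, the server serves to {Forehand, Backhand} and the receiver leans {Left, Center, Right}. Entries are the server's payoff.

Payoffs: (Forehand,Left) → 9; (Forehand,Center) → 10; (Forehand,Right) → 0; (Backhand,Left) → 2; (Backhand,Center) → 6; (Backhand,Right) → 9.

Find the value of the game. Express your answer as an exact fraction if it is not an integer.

81/16

Row minima: Forehand → 0, Backhand → 2; maximin = 2.
Column maxima: Left → 9, Center → 10, Right → 9; minimax = 9.
2 ≠ 9, so there is no saddle point; optimal play is mixed.
Center is strictly dominated by Left (it gives the server strictly more in every row), so the receiver never plays it.
On the remaining 2×2 (Forehand, Backhand vs Left, Right):
Let the server play Forehand with probability p. Expected payoff against Left: 9p + 2(1−p) = 7p + 2; against Right: 0p + 9(1−p) = −9p + 9.
Setting these equal: 7p + 2 = −9p + 9 ⇒ 16p = 7 ⇒ p = 7/16, and the value is (7)·(7/16) + 2 = 81/16.
For the receiver: with q = P(Left), equating Forehand's and Backhand's payoffs gives 9q = −7q + 9 ⇒ q = 9/16.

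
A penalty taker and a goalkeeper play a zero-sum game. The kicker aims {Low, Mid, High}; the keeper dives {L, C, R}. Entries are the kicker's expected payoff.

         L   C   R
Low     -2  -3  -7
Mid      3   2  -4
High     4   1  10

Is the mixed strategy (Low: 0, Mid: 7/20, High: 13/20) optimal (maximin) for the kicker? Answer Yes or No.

Against L this mix gives (7/20)·3 + (13/20)·4 = 73/20.
Against C this mix gives (7/20)·2 + (13/20)·1 = 27/20.
Against R this mix gives (7/20)·(-4) + (13/20)·10 = 51/10.
The keeper will play C, holding the kicker to 27/20. Shifting weight toward the row that does better against C would raise this floor (the equalizing mix achieves 8/5 against both C and R), so the proposed strategy is not optimal.

No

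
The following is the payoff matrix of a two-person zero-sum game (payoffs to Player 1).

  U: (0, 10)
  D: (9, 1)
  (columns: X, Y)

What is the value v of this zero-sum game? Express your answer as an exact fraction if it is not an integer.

5

Row minima: U → 0, D → 1; maximin = 1.
Column maxima: X → 9, Y → 10; minimax = 9.
1 ≠ 9, so there is no saddle point; optimal play is mixed.
Let Player 1 play U with probability p. Expected payoff against X: 0p + 9(1−p) = −9p + 9; against Y: 10p + 1(1−p) = 9p + 1.
Setting these equal: −9p + 9 = 9p + 1 ⇒ −18p = -8 ⇒ p = 4/9, and the value is (-9)·(4/9) + 9 = 5.
For Player 2: with q = P(X), equating U's and D's payoffs gives −10q + 10 = 8q + 1 ⇒ q = 1/2.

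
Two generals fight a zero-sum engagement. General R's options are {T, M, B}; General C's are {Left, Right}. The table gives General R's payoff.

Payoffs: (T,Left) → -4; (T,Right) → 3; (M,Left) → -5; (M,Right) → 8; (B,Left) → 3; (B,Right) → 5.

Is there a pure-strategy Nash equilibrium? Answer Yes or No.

Row minima: T → -4, M → -5, B → 3; maximin = 3.
Column maxima: Left → 3, Right → 8; minimax = 3.
maximin = minimax = 3, so a saddle point exists.

Yes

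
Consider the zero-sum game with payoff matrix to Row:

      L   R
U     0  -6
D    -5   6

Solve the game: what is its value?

Row minima: U → -6, D → -5; maximin = -5.
Column maxima: L → 0, R → 6; minimax = 0.
-5 ≠ 0, so there is no saddle point; optimal play is mixed.
Let Row play U with probability p. Expected payoff against L: 0p + (-5)(1−p) = 5p − 5; against R: (-6)p + 6(1−p) = −12p + 6.
Setting these equal: 5p − 5 = −12p + 6 ⇒ 17p = 11 ⇒ p = 11/17, and the value is (5)·(11/17) − 5 = -30/17.
For Column: with q = P(L), equating U's and D's payoffs gives 6q − 6 = −11q + 6 ⇒ q = 12/17.

-30/17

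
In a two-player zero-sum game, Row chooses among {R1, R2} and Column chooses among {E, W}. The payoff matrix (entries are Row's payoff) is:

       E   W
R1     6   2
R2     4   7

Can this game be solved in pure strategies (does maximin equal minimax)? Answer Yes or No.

No

Row minima: R1 → 2, R2 → 4; maximin = 4.
Column maxima: E → 6, W → 7; minimax = 6.
4 ≠ 6, so no pure-strategy equilibrium exists.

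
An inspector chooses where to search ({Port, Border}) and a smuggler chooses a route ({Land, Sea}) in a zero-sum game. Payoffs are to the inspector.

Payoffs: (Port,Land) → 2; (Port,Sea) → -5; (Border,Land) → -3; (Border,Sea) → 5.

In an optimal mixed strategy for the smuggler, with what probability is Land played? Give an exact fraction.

Row minima: Port → -5, Border → -3; maximin = -3.
Column maxima: Land → 2, Sea → 5; minimax = 2.
-3 ≠ 2, so there is no saddle point; optimal play is mixed.
Let the inspector play Port with probability p. Expected payoff against Land: 2p + (-3)(1−p) = 5p − 3; against Sea: (-5)p + 5(1−p) = −10p + 5.
Setting these equal: 5p − 3 = −10p + 5 ⇒ 15p = 8 ⇒ p = 8/15, and the value is (5)·(8/15) − 3 = -1/3.
For the smuggler: with q = P(Land), equating Port's and Border's payoffs gives 7q − 5 = −8q + 5 ⇒ q = 2/3.

2/3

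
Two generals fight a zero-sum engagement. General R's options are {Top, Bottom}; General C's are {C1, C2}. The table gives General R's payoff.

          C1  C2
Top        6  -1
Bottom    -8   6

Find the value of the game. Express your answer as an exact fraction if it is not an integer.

Row minima: Top → -1, Bottom → -8; maximin = -1.
Column maxima: C1 → 6, C2 → 6; minimax = 6.
-1 ≠ 6, so there is no saddle point; optimal play is mixed.
Let General R play Top with probability p. Expected payoff against C1: 6p + (-8)(1−p) = 14p − 8; against C2: (-1)p + 6(1−p) = −7p + 6.
Setting these equal: 14p − 8 = −7p + 6 ⇒ 21p = 14 ⇒ p = 2/3, and the value is (14)·(2/3) − 8 = 4/3.
For General C: with q = P(C1), equating Top's and Bottom's payoffs gives 7q − 1 = −14q + 6 ⇒ q = 1/3.

4/3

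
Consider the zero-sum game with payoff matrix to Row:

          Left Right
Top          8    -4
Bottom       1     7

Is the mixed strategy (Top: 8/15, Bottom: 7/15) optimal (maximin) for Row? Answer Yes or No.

No

Against Left this mix gives (8/15)·8 + (7/15)·1 = 71/15.
Against Right this mix gives (8/15)·(-4) + (7/15)·7 = 17/15.
Column will play Right, holding Row to 17/15. Shifting weight toward the row that does better against Right would raise this floor (the equalizing mix achieves 10/3 against both Right and Left), so the proposed strategy is not optimal.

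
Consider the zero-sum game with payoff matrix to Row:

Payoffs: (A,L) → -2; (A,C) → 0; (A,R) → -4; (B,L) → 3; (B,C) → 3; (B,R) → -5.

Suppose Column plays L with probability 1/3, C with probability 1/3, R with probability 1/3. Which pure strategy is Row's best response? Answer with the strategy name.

B

Expected payoff of A: (1/3)·(-2) + (1/3)·0 + (1/3)·(-4) = -2.
Expected payoff of B: (1/3)·3 + (1/3)·3 + (1/3)·(-5) = 1/3.
The largest is 1/3, so Row's best response is B.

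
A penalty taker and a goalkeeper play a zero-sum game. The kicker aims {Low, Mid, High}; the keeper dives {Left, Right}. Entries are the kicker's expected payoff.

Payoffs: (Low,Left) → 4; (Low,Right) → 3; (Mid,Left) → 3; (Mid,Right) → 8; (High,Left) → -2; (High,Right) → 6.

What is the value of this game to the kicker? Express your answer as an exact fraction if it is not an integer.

Row minima: Low → 3, Mid → 3, High → -2; maximin = 3.
Column maxima: Left → 4, Right → 8; minimax = 4.
3 ≠ 4, so there is no saddle point; optimal play is mixed.
High is strictly dominated by Mid, so the kicker never plays it.
On the remaining 2×2 (Low, Mid vs Left, Right):
Let the kicker play Low with probability p. Expected payoff against Left: 4p + 3(1−p) = p + 3; against Right: 3p + 8(1−p) = −5p + 8.
Setting these equal: p + 3 = −5p + 8 ⇒ 6p = 5 ⇒ p = 5/6, and the value is (1)·(5/6) + 3 = 23/6.
For the keeper: with q = P(Left), equating Low's and Mid's payoffs gives q + 3 = −5q + 8 ⇒ q = 5/6.

23/6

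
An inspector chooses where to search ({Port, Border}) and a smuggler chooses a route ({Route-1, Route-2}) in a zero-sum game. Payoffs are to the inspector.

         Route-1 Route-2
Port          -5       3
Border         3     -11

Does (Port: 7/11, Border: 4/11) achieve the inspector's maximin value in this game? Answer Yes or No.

Yes

Against Route-1 this mix gives (7/11)·(-5) + (4/11)·3 = -23/11.
Against Route-2 this mix gives (7/11)·3 + (4/11)·(-11) = -23/11.
All of the smuggler's active replies (Route-1, Route-2) yield -23/11, and no column does worse for the inspector. The mix makes the smuggler indifferent and guarantees -23/11, so it is optimal.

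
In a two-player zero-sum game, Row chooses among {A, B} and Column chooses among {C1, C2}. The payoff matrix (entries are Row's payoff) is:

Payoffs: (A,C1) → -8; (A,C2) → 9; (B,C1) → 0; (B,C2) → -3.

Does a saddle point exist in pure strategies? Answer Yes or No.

No

Row minima: A → -8, B → -3; maximin = -3.
Column maxima: C1 → 0, C2 → 9; minimax = 0.
-3 ≠ 0, so no pure-strategy equilibrium exists.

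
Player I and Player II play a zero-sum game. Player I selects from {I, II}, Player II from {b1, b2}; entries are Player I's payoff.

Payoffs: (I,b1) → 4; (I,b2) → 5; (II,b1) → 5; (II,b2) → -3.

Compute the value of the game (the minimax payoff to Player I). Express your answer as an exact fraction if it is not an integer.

37/9

Row minima: I → 4, II → -3; maximin = 4.
Column maxima: b1 → 5, b2 → 5; minimax = 5.
4 ≠ 5, so there is no saddle point; optimal play is mixed.
Let Player I play I with probability p. Expected payoff against b1: 4p + 5(1−p) = −p + 5; against b2: 5p + (-3)(1−p) = 8p − 3.
Setting these equal: −p + 5 = 8p − 3 ⇒ −9p = -8 ⇒ p = 8/9, and the value is (-1)·(8/9) + 5 = 37/9.
For Player II: with q = P(b1), equating I's and II's payoffs gives −q + 5 = 8q − 3 ⇒ q = 8/9.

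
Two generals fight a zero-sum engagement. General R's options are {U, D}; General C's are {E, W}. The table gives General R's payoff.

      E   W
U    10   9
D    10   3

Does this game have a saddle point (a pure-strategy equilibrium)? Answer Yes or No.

Yes

Row minima: U → 9, D → 3; maximin = 9.
Column maxima: E → 10, W → 9; minimax = 9.
maximin = minimax = 9, so a saddle point exists.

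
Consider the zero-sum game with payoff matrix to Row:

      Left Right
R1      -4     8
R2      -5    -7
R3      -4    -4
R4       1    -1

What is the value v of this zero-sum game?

Row minima: R1 → -4, R2 → -7, R3 → -4, R4 → -1; maximin = -1.
Column maxima: Left → 1, Right → 8; minimax = 1.
-1 ≠ 1, so there is no saddle point; optimal play is mixed.
R2 is strictly dominated by R1, so Row never plays it.
R3 is strictly dominated by R4, so Row never plays it.
On the remaining 2×2 (R1, R4 vs Left, Right):
Let Row play R1 with probability p. Expected payoff against Left: (-4)p + 1(1−p) = −5p + 1; against Right: 8p + (-1)(1−p) = 9p − 1.
Setting these equal: −5p + 1 = 9p − 1 ⇒ −14p = -2 ⇒ p = 1/7, and the value is (-5)·(1/7) + 1 = 2/7.
For Column: with q = P(Left), equating R1's and R4's payoffs gives −12q + 8 = 2q − 1 ⇒ q = 9/14.

2/7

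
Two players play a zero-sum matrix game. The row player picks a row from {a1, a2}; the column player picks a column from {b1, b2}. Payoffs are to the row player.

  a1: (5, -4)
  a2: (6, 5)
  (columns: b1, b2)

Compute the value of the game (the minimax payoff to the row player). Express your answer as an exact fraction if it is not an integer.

5

Row minima: a1 → -4, a2 → 5; maximin = 5.
Column maxima: b1 → 6, b2 → 5; minimax = 5.
Since maximin = minimax = 5, there is a saddle point and the value is 5.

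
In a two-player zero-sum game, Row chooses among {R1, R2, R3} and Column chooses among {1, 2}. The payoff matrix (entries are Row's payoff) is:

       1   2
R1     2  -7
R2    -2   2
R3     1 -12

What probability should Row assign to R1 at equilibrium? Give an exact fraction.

Row minima: R1 → -7, R2 → -2, R3 → -12; maximin = -2.
Column maxima: 1 → 2, 2 → 2; minimax = 2.
-2 ≠ 2, so there is no saddle point; optimal play is mixed.
R3 is strictly dominated by R1, so Row never plays it.
On the remaining 2×2 (R1, R2 vs 1, 2):
Let Row play R1 with probability p. Expected payoff against 1: 2p + (-2)(1−p) = 4p − 2; against 2: (-7)p + 2(1−p) = −9p + 2.
Setting these equal: 4p − 2 = −9p + 2 ⇒ 13p = 4 ⇒ p = 4/13, and the value is (4)·(4/13) − 2 = -10/13.
For Column: with q = P(1), equating R1's and R2's payoffs gives 9q − 7 = −4q + 2 ⇒ q = 9/13.

4/13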